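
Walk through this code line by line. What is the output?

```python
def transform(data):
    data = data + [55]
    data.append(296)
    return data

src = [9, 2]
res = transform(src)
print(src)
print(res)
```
[9, 2]
[9, 2, 55, 296]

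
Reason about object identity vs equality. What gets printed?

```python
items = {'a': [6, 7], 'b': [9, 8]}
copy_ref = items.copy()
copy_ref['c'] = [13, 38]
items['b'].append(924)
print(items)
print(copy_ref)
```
{'a': [6, 7], 'b': [9, 8, 924]}
{'a': [6, 7], 'b': [9, 8, 924], 'c': [13, 38]}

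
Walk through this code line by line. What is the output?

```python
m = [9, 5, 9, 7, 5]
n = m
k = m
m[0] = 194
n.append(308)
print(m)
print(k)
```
[194, 5, 9, 7, 5, 308]
[194, 5, 9, 7, 5, 308]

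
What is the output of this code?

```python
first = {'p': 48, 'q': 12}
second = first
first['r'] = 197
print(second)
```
{'p': 48, 'q': 12, 'r': 197}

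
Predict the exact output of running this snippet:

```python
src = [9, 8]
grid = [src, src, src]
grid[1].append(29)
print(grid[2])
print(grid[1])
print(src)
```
[9, 8, 29]
[9, 8, 29]
[9, 8, 29]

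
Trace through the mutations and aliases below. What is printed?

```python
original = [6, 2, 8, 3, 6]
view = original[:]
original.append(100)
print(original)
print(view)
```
[6, 2, 8, 3, 6, 100]
[6, 2, 8, 3, 6]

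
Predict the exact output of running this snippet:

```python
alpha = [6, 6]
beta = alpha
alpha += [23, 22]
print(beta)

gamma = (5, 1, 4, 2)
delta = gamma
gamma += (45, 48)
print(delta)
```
[6, 6, 23, 22]
(5, 1, 4, 2)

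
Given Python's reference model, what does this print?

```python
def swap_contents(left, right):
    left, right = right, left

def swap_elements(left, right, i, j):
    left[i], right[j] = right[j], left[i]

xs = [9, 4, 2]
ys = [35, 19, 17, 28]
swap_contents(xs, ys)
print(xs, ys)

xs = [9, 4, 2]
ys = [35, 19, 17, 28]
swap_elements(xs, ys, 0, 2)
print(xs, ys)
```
[9, 4, 2] [35, 19, 17, 28]
[17, 4, 2] [35, 19, 9, 28]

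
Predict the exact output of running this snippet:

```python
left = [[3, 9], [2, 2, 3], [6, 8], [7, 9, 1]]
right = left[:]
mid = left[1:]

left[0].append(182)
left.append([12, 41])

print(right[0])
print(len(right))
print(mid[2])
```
[3, 9, 182]
4
[7, 9, 1]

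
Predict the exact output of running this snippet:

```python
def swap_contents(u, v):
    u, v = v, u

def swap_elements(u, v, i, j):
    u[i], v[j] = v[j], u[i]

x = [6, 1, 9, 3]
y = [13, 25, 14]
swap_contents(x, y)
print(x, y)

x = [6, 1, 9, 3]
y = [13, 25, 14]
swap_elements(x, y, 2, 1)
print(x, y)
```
[6, 1, 9, 3] [13, 25, 14]
[6, 1, 25, 3] [13, 9, 14]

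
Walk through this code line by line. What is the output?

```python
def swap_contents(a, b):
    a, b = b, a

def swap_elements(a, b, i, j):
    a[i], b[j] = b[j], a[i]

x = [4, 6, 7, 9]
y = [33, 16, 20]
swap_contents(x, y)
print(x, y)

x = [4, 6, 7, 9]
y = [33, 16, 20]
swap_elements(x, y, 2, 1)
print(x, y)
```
[4, 6, 7, 9] [33, 16, 20]
[4, 6, 16, 9] [33, 7, 20]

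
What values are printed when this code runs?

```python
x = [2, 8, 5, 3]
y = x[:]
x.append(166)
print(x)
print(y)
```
[2, 8, 5, 3, 166]
[2, 8, 5, 3]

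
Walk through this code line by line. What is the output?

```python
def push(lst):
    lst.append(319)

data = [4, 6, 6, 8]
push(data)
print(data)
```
[4, 6, 6, 8, 319]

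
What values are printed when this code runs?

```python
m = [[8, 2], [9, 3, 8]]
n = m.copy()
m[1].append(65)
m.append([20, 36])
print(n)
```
[[8, 2], [9, 3, 8, 65]]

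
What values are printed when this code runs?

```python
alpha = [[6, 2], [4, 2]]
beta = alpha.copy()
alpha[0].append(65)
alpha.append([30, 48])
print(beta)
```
[[6, 2, 65], [4, 2]]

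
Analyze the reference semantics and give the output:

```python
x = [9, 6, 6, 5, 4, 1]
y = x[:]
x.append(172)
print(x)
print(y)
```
[9, 6, 6, 5, 4, 1, 172]
[9, 6, 6, 5, 4, 1]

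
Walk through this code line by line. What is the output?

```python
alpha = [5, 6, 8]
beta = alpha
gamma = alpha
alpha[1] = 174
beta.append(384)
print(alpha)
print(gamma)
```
[5, 174, 8, 384]
[5, 174, 8, 384]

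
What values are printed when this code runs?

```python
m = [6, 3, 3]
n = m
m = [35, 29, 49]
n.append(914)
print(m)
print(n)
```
[35, 29, 49]
[6, 3, 3, 914]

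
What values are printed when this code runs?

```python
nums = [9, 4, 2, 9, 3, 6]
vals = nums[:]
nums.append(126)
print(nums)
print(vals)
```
[9, 4, 2, 9, 3, 6, 126]
[9, 4, 2, 9, 3, 6]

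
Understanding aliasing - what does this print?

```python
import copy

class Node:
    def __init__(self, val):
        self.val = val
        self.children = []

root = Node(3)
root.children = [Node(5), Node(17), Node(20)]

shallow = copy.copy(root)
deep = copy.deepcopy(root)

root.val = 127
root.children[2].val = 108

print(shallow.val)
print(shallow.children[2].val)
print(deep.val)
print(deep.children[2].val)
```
3
108
3
20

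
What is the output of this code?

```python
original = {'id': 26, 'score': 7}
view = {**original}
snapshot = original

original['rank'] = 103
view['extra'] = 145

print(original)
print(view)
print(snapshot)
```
{'id': 26, 'score': 7, 'rank': 103}
{'id': 26, 'score': 7, 'extra': 145}
{'id': 26, 'score': 7, 'rank': 103}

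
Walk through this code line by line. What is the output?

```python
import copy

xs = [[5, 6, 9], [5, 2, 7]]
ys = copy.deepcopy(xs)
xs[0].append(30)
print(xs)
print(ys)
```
[[5, 6, 9, 30], [5, 2, 7]]
[[5, 6, 9], [5, 2, 7]]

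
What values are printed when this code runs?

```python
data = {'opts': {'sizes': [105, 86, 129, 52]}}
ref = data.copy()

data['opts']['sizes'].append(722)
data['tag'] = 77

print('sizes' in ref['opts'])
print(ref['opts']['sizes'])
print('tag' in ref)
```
True
[105, 86, 129, 52, 722]
False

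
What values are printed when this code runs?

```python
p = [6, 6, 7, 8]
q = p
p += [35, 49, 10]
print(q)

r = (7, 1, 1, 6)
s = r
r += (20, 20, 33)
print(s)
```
[6, 6, 7, 8, 35, 49, 10]
(7, 1, 1, 6)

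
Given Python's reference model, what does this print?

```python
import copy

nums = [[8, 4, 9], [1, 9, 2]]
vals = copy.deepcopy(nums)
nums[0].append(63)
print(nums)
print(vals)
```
[[8, 4, 9, 63], [1, 9, 2]]
[[8, 4, 9], [1, 9, 2]]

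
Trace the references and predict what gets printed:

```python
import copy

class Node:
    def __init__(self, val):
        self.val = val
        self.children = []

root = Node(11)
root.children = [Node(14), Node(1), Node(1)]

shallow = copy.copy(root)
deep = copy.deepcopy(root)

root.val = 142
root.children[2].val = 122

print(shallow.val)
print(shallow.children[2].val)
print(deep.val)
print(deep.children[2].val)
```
11
122
11
1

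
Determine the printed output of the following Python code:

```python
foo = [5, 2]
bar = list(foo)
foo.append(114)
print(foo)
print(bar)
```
[5, 2, 114]
[5, 2]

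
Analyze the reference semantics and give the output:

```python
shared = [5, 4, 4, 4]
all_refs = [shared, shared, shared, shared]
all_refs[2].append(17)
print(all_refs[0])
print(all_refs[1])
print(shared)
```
[5, 4, 4, 4, 17]
[5, 4, 4, 4, 17]
[5, 4, 4, 4, 17]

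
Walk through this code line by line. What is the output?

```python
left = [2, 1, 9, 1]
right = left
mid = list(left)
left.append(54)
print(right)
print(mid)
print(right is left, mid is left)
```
[2, 1, 9, 1, 54]
[2, 1, 9, 1]
True False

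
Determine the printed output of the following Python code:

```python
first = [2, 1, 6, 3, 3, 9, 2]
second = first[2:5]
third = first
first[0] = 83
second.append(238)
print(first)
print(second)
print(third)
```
[83, 1, 6, 3, 3, 9, 2]
[6, 3, 3, 238]
[83, 1, 6, 3, 3, 9, 2]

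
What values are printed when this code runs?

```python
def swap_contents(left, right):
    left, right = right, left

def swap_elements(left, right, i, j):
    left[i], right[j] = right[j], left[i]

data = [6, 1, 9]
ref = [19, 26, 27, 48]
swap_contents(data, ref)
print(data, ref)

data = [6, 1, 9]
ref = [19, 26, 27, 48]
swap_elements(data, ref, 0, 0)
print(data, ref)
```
[6, 1, 9] [19, 26, 27, 48]
[19, 1, 9] [6, 26, 27, 48]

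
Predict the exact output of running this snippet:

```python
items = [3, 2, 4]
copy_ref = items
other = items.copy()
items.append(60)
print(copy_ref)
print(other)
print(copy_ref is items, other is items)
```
[3, 2, 4, 60]
[3, 2, 4]
True False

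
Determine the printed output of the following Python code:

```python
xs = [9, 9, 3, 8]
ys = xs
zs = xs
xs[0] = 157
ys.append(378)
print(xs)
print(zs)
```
[157, 9, 3, 8, 378]
[157, 9, 3, 8, 378]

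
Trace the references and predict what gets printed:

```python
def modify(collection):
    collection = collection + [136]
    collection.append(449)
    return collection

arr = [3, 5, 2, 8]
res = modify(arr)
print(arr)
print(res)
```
[3, 5, 2, 8]
[3, 5, 2, 8, 136, 449]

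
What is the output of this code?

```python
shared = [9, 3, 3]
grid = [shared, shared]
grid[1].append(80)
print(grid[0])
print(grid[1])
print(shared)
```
[9, 3, 3, 80]
[9, 3, 3, 80]
[9, 3, 3, 80]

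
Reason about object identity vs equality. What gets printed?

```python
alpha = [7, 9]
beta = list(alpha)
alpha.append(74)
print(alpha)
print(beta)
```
[7, 9, 74]
[7, 9]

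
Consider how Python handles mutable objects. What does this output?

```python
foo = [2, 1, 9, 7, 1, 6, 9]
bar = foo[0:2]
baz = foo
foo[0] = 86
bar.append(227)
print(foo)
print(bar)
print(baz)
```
[86, 1, 9, 7, 1, 6, 9]
[2, 1, 227]
[86, 1, 9, 7, 1, 6, 9]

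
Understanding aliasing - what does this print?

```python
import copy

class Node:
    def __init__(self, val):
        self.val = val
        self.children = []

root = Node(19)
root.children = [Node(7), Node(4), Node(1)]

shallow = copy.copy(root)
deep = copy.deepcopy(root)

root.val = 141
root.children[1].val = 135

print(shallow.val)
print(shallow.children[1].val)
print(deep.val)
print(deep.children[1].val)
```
19
135
19
4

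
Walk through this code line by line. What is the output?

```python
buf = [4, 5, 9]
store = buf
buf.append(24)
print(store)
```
[4, 5, 9, 24]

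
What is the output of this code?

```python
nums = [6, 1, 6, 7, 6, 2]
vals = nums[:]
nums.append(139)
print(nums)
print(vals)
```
[6, 1, 6, 7, 6, 2, 139]
[6, 1, 6, 7, 6, 2]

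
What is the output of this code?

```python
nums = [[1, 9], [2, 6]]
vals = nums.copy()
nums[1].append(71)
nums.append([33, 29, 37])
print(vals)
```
[[1, 9], [2, 6, 71]]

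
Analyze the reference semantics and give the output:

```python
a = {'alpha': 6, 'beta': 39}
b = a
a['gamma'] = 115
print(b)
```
{'alpha': 6, 'beta': 39, 'gamma': 115}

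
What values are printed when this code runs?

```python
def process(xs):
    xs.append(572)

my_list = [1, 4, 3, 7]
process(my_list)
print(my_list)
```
[1, 4, 3, 7, 572]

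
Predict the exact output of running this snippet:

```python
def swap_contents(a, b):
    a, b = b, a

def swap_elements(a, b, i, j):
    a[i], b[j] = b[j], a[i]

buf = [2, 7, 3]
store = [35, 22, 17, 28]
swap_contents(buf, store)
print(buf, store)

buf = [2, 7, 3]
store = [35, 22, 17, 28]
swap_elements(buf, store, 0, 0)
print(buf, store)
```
[2, 7, 3] [35, 22, 17, 28]
[35, 7, 3] [2, 22, 17, 28]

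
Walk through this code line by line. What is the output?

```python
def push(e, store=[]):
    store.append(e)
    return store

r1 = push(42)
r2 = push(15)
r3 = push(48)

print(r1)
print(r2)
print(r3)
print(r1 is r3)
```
[42, 15, 48]
[42, 15, 48]
[42, 15, 48]
True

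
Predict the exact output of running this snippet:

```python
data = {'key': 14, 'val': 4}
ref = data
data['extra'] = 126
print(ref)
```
{'key': 14, 'val': 4, 'extra': 126}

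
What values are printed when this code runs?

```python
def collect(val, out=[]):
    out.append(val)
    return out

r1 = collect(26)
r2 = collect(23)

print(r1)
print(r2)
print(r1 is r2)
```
[26, 23]
[26, 23]
True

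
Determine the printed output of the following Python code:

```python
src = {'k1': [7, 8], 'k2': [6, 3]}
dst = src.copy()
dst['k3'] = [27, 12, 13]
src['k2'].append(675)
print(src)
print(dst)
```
{'k1': [7, 8], 'k2': [6, 3, 675]}
{'k1': [7, 8], 'k2': [6, 3, 675], 'k3': [27, 12, 13]}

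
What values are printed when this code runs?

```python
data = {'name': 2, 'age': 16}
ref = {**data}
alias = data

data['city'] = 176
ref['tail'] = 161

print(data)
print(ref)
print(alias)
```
{'name': 2, 'age': 16, 'city': 176}
{'name': 2, 'age': 16, 'tail': 161}
{'name': 2, 'age': 16, 'city': 176}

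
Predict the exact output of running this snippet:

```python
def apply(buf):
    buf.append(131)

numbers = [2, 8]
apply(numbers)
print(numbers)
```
[2, 8, 131]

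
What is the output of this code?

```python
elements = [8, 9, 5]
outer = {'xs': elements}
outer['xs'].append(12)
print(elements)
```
[8, 9, 5, 12]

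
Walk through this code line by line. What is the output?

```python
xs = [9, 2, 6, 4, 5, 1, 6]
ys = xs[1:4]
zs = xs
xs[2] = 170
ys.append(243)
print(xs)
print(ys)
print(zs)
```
[9, 2, 170, 4, 5, 1, 6]
[2, 6, 4, 243]
[9, 2, 170, 4, 5, 1, 6]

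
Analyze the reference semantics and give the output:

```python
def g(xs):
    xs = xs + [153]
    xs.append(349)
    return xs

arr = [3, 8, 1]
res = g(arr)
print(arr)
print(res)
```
[3, 8, 1]
[3, 8, 1, 153, 349]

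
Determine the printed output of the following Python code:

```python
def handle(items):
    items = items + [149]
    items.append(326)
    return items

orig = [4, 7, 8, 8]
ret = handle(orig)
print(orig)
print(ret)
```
[4, 7, 8, 8]
[4, 7, 8, 8, 149, 326]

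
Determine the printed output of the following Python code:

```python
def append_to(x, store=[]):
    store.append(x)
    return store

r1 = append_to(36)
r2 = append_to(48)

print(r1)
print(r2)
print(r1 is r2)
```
[36, 48]
[36, 48]
True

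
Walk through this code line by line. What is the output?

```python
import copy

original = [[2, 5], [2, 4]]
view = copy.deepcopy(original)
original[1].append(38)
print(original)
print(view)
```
[[2, 5], [2, 4, 38]]
[[2, 5], [2, 4]]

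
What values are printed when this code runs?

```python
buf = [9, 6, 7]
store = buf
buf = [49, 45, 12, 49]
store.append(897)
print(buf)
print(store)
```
[49, 45, 12, 49]
[9, 6, 7, 897]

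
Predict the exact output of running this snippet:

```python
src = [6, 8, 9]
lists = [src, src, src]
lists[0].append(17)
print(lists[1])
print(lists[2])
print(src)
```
[6, 8, 9, 17]
[6, 8, 9, 17]
[6, 8, 9, 17]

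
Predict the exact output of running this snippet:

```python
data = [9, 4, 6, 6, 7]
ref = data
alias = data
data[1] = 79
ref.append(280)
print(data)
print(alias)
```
[9, 79, 6, 6, 7, 280]
[9, 79, 6, 6, 7, 280]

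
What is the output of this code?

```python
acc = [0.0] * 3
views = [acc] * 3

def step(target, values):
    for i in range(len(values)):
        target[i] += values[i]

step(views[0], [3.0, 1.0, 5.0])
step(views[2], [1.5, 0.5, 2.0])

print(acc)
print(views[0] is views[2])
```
[4.5, 1.5, 7.0]
True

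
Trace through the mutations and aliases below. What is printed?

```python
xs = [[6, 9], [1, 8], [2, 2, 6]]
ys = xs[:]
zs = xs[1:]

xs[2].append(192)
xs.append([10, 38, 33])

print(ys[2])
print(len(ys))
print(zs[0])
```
[2, 2, 6, 192]
3
[1, 8]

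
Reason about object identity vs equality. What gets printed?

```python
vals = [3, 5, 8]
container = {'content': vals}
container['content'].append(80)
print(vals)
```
[3, 5, 8, 80]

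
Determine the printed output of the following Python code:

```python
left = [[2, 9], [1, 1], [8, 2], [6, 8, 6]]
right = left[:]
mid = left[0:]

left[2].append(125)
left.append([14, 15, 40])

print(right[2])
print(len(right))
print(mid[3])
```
[8, 2, 125]
4
[6, 8, 6]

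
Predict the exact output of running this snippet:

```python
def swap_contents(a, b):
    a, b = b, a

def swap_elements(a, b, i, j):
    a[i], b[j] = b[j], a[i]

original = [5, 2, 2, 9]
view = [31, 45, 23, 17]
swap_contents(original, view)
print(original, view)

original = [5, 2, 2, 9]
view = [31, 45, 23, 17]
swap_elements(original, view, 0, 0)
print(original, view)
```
[5, 2, 2, 9] [31, 45, 23, 17]
[31, 2, 2, 9] [5, 45, 23, 17]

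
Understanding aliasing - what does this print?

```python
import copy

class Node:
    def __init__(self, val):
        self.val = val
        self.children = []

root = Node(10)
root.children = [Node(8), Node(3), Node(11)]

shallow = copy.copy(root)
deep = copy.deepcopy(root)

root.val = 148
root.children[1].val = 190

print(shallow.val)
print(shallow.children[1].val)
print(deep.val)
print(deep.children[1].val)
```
10
190
10
3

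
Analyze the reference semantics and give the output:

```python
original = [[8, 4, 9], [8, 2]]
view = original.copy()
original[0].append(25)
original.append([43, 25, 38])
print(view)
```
[[8, 4, 9, 25], [8, 2]]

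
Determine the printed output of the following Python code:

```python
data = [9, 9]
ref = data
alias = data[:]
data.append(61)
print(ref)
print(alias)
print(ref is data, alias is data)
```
[9, 9, 61]
[9, 9]
True False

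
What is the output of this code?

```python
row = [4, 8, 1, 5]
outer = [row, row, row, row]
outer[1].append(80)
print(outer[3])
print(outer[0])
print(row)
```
[4, 8, 1, 5, 80]
[4, 8, 1, 5, 80]
[4, 8, 1, 5, 80]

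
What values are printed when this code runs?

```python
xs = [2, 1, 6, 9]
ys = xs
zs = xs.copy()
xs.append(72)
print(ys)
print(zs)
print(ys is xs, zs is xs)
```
[2, 1, 6, 9, 72]
[2, 1, 6, 9]
True False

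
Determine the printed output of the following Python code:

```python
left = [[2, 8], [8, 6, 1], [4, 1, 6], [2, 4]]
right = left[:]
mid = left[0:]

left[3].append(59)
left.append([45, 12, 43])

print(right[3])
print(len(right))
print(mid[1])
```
[2, 4, 59]
4
[8, 6, 1]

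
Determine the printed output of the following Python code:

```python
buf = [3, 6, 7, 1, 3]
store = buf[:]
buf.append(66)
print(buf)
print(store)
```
[3, 6, 7, 1, 3, 66]
[3, 6, 7, 1, 3]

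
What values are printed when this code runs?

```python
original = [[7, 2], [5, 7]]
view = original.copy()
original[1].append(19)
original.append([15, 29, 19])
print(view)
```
[[7, 2], [5, 7, 19]]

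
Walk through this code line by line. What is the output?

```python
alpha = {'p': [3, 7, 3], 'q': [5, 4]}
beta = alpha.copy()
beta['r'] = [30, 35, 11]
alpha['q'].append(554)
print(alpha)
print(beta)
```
{'p': [3, 7, 3], 'q': [5, 4, 554]}
{'p': [3, 7, 3], 'q': [5, 4, 554], 'r': [30, 35, 11]}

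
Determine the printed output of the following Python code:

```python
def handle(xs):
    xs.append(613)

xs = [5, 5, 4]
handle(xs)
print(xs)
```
[5, 5, 4, 613]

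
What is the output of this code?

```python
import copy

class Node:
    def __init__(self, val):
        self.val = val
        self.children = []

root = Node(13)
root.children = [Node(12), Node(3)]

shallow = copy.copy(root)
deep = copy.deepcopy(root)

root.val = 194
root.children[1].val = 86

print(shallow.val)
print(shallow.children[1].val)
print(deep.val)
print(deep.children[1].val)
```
13
86
13
3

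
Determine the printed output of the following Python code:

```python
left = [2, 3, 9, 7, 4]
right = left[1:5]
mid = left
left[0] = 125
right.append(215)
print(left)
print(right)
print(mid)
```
[125, 3, 9, 7, 4]
[3, 9, 7, 4, 215]
[125, 3, 9, 7, 4]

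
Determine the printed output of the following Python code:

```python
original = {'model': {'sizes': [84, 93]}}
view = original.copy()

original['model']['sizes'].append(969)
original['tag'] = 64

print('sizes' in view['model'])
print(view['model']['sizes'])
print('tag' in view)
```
True
[84, 93, 969]
False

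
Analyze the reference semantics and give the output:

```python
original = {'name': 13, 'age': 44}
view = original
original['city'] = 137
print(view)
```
{'name': 13, 'age': 44, 'city': 137}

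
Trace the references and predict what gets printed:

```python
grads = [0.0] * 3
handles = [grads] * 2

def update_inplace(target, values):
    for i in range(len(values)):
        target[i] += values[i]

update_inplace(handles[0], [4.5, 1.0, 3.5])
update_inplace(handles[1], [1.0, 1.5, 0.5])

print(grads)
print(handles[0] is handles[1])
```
[5.5, 2.5, 4.0]
True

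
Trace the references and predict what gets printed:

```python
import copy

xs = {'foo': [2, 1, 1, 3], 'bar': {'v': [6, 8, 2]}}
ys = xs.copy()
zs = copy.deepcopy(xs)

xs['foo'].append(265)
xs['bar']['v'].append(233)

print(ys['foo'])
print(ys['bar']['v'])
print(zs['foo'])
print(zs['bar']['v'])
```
[2, 1, 1, 3, 265]
[6, 8, 2, 233]
[2, 1, 1, 3]
[6, 8, 2]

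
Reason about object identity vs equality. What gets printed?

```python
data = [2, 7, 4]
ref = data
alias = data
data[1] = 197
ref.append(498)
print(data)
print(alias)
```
[2, 197, 4, 498]
[2, 197, 4, 498]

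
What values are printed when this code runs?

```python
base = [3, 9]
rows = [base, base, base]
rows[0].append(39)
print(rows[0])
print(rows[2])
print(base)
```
[3, 9, 39]
[3, 9, 39]
[3, 9, 39]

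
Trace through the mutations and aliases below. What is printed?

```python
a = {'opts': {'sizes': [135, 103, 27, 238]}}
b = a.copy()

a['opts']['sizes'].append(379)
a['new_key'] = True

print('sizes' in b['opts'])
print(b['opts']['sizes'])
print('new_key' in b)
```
True
[135, 103, 27, 238, 379]
False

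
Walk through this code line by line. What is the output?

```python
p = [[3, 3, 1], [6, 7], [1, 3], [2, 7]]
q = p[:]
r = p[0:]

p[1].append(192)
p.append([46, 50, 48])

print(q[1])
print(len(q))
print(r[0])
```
[6, 7, 192]
4
[3, 3, 1]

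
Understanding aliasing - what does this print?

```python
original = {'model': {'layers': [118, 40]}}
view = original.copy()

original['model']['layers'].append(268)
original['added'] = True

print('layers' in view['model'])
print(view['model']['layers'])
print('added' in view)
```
True
[118, 40, 268]
False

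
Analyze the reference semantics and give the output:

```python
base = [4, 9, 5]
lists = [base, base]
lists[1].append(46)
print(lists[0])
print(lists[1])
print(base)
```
[4, 9, 5, 46]
[4, 9, 5, 46]
[4, 9, 5, 46]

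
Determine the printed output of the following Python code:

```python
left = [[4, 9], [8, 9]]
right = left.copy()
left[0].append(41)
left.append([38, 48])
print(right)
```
[[4, 9, 41], [8, 9]]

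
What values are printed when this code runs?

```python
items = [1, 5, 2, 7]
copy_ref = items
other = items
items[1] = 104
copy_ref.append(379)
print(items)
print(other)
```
[1, 104, 2, 7, 379]
[1, 104, 2, 7, 379]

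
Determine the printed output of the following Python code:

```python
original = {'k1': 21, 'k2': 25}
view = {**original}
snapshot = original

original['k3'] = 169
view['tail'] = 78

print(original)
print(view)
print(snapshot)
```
{'k1': 21, 'k2': 25, 'k3': 169}
{'k1': 21, 'k2': 25, 'tail': 78}
{'k1': 21, 'k2': 25, 'k3': 169}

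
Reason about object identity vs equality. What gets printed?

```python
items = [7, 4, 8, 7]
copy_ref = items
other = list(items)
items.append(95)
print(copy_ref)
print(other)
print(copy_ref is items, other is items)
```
[7, 4, 8, 7, 95]
[7, 4, 8, 7]
True False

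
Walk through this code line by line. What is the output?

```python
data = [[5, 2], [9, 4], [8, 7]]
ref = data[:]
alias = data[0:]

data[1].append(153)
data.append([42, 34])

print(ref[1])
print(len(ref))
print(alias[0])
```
[9, 4, 153]
3
[5, 2]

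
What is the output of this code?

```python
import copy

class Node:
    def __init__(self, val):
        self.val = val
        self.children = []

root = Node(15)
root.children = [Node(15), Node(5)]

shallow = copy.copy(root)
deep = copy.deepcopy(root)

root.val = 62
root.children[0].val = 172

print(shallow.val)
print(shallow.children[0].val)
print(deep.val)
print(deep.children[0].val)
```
15
172
15
15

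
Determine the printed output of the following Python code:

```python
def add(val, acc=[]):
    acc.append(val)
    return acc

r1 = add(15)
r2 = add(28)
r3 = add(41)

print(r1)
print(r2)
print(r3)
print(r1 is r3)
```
[15, 28, 41]
[15, 28, 41]
[15, 28, 41]
True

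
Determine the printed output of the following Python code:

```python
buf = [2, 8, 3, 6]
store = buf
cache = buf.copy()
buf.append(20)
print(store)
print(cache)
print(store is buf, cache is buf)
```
[2, 8, 3, 6, 20]
[2, 8, 3, 6]
True False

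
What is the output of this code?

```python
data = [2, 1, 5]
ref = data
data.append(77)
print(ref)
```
[2, 1, 5, 77]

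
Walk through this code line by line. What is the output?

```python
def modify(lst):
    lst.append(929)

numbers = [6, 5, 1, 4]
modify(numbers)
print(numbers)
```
[6, 5, 1, 4, 929]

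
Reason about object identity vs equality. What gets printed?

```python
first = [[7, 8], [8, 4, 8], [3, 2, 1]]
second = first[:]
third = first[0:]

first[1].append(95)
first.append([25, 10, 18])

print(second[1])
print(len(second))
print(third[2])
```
[8, 4, 8, 95]
3
[3, 2, 1]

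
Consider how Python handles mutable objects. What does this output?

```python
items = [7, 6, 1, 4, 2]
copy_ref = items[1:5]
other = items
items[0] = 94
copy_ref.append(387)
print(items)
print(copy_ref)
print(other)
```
[94, 6, 1, 4, 2]
[6, 1, 4, 2, 387]
[94, 6, 1, 4, 2]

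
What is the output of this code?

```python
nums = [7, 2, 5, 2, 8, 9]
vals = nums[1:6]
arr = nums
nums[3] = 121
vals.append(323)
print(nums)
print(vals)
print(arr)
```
[7, 2, 5, 121, 8, 9]
[2, 5, 2, 8, 9, 323]
[7, 2, 5, 121, 8, 9]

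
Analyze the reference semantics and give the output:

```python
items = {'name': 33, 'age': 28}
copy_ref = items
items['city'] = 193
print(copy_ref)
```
{'name': 33, 'age': 28, 'city': 193}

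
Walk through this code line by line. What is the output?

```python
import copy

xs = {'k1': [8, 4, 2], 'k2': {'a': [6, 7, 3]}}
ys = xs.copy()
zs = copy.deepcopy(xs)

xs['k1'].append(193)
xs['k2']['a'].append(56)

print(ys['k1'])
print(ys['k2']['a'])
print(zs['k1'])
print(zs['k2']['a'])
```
[8, 4, 2, 193]
[6, 7, 3, 56]
[8, 4, 2]
[6, 7, 3]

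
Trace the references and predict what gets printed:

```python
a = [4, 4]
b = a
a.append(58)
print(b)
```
[4, 4, 58]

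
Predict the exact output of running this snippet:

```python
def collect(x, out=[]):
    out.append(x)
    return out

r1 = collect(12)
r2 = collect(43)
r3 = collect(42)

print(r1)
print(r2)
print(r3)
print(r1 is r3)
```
[12, 43, 42]
[12, 43, 42]
[12, 43, 42]
True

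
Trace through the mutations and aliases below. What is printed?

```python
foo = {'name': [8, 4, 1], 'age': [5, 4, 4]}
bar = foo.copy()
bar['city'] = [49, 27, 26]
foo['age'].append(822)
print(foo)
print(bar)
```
{'name': [8, 4, 1], 'age': [5, 4, 4, 822]}
{'name': [8, 4, 1], 'age': [5, 4, 4, 822], 'city': [49, 27, 26]}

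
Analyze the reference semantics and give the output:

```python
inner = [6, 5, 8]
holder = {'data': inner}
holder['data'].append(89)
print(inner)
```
[6, 5, 8, 89]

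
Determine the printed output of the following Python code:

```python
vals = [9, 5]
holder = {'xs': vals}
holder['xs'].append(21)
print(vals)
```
[9, 5, 21]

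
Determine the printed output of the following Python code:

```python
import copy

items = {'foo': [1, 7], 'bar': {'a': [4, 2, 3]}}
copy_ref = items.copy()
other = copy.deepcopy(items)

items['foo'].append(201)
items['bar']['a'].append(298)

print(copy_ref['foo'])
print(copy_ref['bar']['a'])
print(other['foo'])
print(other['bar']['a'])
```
[1, 7, 201]
[4, 2, 3, 298]
[1, 7]
[4, 2, 3]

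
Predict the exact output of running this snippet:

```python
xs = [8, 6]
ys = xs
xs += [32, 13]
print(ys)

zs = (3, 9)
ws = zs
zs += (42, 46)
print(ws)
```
[8, 6, 32, 13]
(3, 9)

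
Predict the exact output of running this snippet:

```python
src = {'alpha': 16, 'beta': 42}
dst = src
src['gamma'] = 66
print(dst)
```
{'alpha': 16, 'beta': 42, 'gamma': 66}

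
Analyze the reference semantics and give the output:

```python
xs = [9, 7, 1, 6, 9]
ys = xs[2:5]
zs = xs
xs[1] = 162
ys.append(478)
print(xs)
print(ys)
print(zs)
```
[9, 162, 1, 6, 9]
[1, 6, 9, 478]
[9, 162, 1, 6, 9]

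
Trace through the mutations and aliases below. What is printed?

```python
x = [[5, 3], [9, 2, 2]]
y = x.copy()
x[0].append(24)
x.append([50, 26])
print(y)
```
[[5, 3, 24], [9, 2, 2]]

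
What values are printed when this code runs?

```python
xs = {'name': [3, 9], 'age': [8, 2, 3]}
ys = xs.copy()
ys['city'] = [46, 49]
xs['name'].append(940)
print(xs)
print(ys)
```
{'name': [3, 9, 940], 'age': [8, 2, 3]}
{'name': [3, 9, 940], 'age': [8, 2, 3], 'city': [46, 49]}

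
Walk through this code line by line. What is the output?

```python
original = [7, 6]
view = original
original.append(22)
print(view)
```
[7, 6, 22]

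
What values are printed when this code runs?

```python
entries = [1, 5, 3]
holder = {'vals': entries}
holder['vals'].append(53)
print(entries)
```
[1, 5, 3, 53]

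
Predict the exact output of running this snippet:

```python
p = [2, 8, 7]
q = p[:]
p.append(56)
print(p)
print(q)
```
[2, 8, 7, 56]
[2, 8, 7]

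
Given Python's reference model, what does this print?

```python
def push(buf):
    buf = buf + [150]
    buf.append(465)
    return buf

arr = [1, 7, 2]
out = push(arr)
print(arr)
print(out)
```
[1, 7, 2]
[1, 7, 2, 150, 465]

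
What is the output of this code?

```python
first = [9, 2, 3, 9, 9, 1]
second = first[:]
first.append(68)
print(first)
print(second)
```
[9, 2, 3, 9, 9, 1, 68]
[9, 2, 3, 9, 9, 1]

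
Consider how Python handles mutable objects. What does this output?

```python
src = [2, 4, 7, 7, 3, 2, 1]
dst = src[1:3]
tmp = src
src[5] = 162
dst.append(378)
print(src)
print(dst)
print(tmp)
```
[2, 4, 7, 7, 3, 162, 1]
[4, 7, 378]
[2, 4, 7, 7, 3, 162, 1]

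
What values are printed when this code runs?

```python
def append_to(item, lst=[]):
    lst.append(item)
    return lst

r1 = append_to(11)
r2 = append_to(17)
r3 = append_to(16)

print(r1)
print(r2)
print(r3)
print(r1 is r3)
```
[11, 17, 16]
[11, 17, 16]
[11, 17, 16]
True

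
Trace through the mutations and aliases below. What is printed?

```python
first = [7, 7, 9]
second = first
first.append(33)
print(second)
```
[7, 7, 9, 33]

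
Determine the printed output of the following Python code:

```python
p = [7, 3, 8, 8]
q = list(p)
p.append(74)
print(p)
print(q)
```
[7, 3, 8, 8, 74]
[7, 3, 8, 8]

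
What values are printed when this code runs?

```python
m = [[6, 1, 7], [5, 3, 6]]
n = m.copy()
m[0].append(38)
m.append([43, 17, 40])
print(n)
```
[[6, 1, 7, 38], [5, 3, 6]]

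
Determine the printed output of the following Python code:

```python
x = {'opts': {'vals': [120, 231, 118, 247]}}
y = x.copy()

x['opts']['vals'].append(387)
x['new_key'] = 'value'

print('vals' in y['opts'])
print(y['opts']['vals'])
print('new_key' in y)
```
True
[120, 231, 118, 247, 387]
False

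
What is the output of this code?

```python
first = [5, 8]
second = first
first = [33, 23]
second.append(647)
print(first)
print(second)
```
[33, 23]
[5, 8, 647]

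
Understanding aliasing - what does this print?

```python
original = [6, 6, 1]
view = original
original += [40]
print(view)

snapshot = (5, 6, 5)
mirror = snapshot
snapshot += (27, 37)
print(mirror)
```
[6, 6, 1, 40]
(5, 6, 5)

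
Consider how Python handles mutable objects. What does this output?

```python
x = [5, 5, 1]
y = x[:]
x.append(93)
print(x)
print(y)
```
[5, 5, 1, 93]
[5, 5, 1]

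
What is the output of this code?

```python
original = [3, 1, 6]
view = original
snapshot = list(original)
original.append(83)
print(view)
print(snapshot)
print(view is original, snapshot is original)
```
[3, 1, 6, 83]
[3, 1, 6]
True False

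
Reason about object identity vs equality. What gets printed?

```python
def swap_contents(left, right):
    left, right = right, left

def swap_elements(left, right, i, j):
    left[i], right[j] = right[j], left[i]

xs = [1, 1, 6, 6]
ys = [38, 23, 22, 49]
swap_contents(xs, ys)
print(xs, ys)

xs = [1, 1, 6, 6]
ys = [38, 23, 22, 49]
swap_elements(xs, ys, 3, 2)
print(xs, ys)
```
[1, 1, 6, 6] [38, 23, 22, 49]
[1, 1, 6, 22] [38, 23, 6, 49]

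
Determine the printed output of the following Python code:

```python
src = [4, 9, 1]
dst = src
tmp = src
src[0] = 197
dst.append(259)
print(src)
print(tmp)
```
[197, 9, 1, 259]
[197, 9, 1, 259]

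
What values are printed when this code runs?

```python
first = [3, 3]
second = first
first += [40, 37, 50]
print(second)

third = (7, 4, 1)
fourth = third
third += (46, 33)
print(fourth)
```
[3, 3, 40, 37, 50]
(7, 4, 1)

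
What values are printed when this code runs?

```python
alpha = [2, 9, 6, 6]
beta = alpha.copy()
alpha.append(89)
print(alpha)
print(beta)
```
[2, 9, 6, 6, 89]
[2, 9, 6, 6]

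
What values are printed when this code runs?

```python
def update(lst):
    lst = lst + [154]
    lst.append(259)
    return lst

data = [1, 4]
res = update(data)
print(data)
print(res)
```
[1, 4]
[1, 4, 154, 259]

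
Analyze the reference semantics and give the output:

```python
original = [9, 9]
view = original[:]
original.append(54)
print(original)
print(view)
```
[9, 9, 54]
[9, 9]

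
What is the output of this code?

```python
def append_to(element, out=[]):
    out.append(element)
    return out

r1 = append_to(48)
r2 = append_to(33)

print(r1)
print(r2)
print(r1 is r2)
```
[48, 33]
[48, 33]
True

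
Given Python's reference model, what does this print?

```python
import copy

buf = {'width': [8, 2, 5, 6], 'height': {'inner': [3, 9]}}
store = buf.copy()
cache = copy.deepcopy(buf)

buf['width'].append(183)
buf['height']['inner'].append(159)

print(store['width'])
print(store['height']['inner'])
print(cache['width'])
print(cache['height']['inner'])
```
[8, 2, 5, 6, 183]
[3, 9, 159]
[8, 2, 5, 6]
[3, 9]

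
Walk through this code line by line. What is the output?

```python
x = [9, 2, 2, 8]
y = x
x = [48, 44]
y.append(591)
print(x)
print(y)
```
[48, 44]
[9, 2, 2, 8, 591]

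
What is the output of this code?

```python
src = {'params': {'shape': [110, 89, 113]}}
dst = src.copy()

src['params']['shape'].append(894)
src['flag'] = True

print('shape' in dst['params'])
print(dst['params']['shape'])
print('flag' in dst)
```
True
[110, 89, 113, 894]
False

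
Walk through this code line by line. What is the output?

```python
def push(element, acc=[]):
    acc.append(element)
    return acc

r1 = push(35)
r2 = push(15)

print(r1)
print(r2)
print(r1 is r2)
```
[35, 15]
[35, 15]
True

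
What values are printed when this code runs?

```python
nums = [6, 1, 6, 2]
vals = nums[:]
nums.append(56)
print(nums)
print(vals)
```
[6, 1, 6, 2, 56]
[6, 1, 6, 2]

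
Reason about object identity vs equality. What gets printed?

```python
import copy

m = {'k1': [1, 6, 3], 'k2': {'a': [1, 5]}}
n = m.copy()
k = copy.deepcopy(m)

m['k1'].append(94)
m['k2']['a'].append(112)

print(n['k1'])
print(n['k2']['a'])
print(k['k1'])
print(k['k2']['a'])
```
[1, 6, 3, 94]
[1, 5, 112]
[1, 6, 3]
[1, 5]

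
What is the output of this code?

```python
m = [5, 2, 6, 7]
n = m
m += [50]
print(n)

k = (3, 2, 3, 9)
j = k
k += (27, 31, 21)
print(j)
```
[5, 2, 6, 7, 50]
(3, 2, 3, 9)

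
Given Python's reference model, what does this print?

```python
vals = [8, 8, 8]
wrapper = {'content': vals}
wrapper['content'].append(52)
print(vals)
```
[8, 8, 8, 52]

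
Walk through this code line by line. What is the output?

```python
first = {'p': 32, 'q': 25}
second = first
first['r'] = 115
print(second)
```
{'p': 32, 'q': 25, 'r': 115}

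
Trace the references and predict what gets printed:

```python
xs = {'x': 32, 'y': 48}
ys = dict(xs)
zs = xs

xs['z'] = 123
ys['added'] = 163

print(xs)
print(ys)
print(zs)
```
{'x': 32, 'y': 48, 'z': 123}
{'x': 32, 'y': 48, 'added': 163}
{'x': 32, 'y': 48, 'z': 123}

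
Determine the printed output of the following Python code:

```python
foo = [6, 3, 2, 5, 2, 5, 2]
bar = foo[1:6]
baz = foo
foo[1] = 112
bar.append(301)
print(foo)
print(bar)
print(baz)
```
[6, 112, 2, 5, 2, 5, 2]
[3, 2, 5, 2, 5, 301]
[6, 112, 2, 5, 2, 5, 2]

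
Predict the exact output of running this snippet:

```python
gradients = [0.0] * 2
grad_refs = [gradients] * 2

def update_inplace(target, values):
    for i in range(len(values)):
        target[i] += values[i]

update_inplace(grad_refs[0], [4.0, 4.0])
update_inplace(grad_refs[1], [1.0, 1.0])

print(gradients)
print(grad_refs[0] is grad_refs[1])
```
[5.0, 5.0]
True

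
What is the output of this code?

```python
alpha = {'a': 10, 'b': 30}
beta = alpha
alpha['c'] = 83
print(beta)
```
{'a': 10, 'b': 30, 'c': 83}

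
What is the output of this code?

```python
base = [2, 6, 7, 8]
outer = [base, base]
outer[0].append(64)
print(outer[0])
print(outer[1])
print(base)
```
[2, 6, 7, 8, 64]
[2, 6, 7, 8, 64]
[2, 6, 7, 8, 64]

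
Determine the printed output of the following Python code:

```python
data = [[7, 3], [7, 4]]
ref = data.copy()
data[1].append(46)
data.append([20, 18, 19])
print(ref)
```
[[7, 3], [7, 4, 46]]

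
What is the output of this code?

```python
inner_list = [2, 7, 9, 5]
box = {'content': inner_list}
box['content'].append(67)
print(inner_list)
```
[2, 7, 9, 5, 67]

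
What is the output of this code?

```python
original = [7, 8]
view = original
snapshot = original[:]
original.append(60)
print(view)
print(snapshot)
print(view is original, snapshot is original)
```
[7, 8, 60]
[7, 8]
True False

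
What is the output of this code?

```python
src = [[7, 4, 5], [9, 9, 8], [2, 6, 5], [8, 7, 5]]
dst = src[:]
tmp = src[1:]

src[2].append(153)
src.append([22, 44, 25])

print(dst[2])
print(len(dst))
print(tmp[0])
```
[2, 6, 5, 153]
4
[9, 9, 8]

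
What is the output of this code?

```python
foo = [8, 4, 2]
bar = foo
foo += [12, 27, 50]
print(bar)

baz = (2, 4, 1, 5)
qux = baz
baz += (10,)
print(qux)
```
[8, 4, 2, 12, 27, 50]
(2, 4, 1, 5)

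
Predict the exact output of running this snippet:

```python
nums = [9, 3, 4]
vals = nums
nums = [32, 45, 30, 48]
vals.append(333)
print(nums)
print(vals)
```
[32, 45, 30, 48]
[9, 3, 4, 333]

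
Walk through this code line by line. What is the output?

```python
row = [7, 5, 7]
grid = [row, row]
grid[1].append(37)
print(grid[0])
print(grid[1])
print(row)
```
[7, 5, 7, 37]
[7, 5, 7, 37]
[7, 5, 7, 37]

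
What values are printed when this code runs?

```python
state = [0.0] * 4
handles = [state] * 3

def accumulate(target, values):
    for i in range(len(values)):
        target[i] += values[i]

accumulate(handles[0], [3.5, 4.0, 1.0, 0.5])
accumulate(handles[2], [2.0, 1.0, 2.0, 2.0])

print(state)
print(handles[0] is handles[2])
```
[5.5, 5.0, 3.0, 2.5]
True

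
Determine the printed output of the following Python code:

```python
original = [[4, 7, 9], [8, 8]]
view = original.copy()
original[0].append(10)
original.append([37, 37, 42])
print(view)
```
[[4, 7, 9, 10], [8, 8]]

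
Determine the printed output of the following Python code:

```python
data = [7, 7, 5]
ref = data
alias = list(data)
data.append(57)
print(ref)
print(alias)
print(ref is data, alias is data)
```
[7, 7, 5, 57]
[7, 7, 5]
True False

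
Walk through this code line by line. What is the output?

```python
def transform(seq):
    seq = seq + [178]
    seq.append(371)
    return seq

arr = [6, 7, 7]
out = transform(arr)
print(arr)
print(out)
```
[6, 7, 7]
[6, 7, 7, 178, 371]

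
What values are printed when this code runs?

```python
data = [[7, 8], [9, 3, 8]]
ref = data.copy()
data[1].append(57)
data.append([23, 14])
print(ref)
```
[[7, 8], [9, 3, 8, 57]]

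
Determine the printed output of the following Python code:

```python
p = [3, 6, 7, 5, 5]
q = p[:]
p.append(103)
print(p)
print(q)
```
[3, 6, 7, 5, 5, 103]
[3, 6, 7, 5, 5]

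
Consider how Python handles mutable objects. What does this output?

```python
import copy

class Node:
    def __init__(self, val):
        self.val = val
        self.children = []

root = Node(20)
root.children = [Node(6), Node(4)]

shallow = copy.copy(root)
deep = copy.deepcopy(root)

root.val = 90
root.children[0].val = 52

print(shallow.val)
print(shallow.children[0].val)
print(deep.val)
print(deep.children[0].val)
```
20
52
20
6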